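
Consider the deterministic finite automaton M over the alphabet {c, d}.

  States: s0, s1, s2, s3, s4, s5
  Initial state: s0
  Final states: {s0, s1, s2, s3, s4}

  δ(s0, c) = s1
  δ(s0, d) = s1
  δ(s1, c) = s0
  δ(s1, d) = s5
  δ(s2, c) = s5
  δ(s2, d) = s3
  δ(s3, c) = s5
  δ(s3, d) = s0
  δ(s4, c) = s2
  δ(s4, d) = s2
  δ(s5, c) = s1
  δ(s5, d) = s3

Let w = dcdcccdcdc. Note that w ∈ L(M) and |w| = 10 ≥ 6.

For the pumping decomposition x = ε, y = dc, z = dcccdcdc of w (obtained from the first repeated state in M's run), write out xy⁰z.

dcccdcdc

xy⁰z = xz = ε·dcccdcdc = dcccdcdc.
Reading y = dc takes M from s0 back to s0, so after x the machine is still in s0, and z then leads to the accepting state s0. Hence dcccdcdc ∈ L(M).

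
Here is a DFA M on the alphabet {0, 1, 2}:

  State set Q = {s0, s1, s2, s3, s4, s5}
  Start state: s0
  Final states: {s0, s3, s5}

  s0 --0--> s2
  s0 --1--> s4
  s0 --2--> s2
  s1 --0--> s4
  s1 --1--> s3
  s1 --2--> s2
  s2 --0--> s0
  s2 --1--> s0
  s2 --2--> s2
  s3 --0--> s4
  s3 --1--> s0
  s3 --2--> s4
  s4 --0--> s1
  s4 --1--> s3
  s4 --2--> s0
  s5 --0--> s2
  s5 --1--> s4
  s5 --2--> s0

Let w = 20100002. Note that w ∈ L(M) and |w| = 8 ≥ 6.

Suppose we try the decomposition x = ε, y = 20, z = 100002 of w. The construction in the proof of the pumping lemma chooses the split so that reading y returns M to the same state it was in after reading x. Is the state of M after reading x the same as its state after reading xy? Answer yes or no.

yes

Run of M on the first 2 characters of w = 2 0:
  step 0: s0  (start)
  step 1: s2  (read 2: s0→s2)
  step 2: s0  (read 0: s2→s0)

After x (step 0): s0. After xy (step 2): s0.
They match, so y = 20 drives M around a cycle from s0 back to itself; pumping y any number of times keeps M in s0 before reading z, and xyⁱz ∈ L(M) for every i ≥ 0.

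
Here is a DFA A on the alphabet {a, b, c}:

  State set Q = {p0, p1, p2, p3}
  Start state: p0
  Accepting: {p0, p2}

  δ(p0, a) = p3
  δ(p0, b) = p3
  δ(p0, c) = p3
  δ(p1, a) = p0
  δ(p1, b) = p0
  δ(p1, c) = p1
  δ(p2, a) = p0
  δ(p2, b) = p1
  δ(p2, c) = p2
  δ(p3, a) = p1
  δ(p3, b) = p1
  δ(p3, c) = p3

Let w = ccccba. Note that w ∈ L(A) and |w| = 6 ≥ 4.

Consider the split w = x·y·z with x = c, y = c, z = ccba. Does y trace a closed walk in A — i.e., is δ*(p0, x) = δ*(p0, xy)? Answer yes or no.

Run of A on the first 2 characters of w = c c:
  step 0: p0  (start)
  step 1: p3  (read c: p0→p3)
  step 2: p3  (read c: p3→p3)

After x (step 1): p3. After xy (step 2): p3.
They match, so y = c drives A around a cycle from p3 back to itself; pumping y any number of times keeps A in p3 before reading z, and xyⁱz ∈ L(A) for every i ≥ 0.

yes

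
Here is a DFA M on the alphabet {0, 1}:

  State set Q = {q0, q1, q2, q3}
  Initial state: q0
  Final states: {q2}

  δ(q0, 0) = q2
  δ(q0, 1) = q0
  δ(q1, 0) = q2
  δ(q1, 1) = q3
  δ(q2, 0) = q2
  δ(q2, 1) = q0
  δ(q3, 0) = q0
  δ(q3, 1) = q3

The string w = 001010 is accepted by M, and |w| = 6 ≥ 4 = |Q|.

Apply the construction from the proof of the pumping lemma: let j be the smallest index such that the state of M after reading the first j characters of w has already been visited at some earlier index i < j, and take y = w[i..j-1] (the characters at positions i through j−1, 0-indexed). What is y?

Run of M on w = 0 0 1 0 1 0:
  step 0: q0  (start)
  step 1: q2  (read 0: q0→q2)
  step 2: q2  (read 0: q2→q2)   ← first repeat (q2 seen earlier)
  step 3: q0  (read 1: q2→q0)
  step 4: q2  (read 0: q0→q2)
  step 5: q0  (read 1: q2→q0)
  step 6: q2  (read 0: q0→q2)

So i = 1, j = 2, giving x = w[0:1] = 0, y = w[1:2] = 0, z = w[2:6] = 1010.
Check: |xy| = 2 ≤ 4 and |y| = 1 ≥ 1. Reading y takes M from q2 back to q2, so every xyⁱz is accepted.

0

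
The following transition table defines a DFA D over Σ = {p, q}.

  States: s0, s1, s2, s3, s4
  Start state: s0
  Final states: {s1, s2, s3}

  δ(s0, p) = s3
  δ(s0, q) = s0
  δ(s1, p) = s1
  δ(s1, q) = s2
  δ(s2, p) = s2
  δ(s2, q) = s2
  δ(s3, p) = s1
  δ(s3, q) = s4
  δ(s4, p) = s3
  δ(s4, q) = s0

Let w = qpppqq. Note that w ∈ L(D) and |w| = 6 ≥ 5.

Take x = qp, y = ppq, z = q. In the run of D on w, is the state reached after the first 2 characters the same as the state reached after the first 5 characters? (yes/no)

State sequence: s0 -q-> s0 -p-> s3 -p-> s1 -p-> s1 -q-> s2

After x (step 2): s3. After xy (step 5): s2.
They differ (s3 ≠ s2), so y is not a cycle from the state after x; this split is not the one the pumping-lemma construction produces, and pumping y need not keep the string in L(D).

no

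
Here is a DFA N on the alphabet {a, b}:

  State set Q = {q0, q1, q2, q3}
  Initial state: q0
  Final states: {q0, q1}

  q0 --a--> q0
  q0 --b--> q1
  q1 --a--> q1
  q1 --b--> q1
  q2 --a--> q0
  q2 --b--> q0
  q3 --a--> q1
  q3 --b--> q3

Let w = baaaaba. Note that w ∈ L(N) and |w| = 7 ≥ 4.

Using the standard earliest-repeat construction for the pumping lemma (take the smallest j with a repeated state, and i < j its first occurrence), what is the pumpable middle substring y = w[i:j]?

a

State sequence: q0 -b-> q1 -a-> q1 -a-> q1 -a-> q1 -a-> q1 -b-> q1 -a-> q1
First repeat at step 2: q1 was already visited.

So i = 1, j = 2, giving x = w[0:1] = b, y = w[1:2] = a, z = w[2:7] = aaaba.
Check: |xy| = 2 ≤ 4 and |y| = 1 ≥ 1. Reading y takes N from q1 back to q1, so every xyⁱz is accepted.
With |Q| = 4, pigeonhole forces a state repeat no later than step 4; the substring read between the first and second visits to that state can be pumped.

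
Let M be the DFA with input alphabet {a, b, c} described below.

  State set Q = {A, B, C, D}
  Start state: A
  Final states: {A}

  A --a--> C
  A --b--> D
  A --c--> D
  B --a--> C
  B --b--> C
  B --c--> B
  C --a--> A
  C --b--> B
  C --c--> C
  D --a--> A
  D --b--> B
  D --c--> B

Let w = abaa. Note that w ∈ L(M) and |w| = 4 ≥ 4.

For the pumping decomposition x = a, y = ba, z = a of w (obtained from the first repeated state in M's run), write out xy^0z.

xy⁰z = xz = a·a = aa.
Reading y = ba takes M from C back to C, so after x the machine is still in C, and z then leads to the accepting state A. Hence aa ∈ L(M).

aa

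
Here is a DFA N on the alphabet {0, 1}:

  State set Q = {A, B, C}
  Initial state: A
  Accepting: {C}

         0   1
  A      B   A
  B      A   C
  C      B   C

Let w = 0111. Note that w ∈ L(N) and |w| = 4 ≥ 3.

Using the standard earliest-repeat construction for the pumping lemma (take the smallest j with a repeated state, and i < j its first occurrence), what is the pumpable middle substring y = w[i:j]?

1

State sequence: A -0-> B -1-> C -1-> C -1-> C
First repeat at step 3: C was already visited.

So i = 2, j = 3, giving x = w[0:2] = 01, y = w[2:3] = 1, z = w[3:4] = 1.
Check: |xy| = 3 ≤ 3 and |y| = 1 ≥ 1. Reading y takes N from C back to C, so every xyⁱz is accepted.
With |Q| = 3, pigeonhole forces a state repeat no later than step 3; the substring read between the first and second visits to that state can be pumped.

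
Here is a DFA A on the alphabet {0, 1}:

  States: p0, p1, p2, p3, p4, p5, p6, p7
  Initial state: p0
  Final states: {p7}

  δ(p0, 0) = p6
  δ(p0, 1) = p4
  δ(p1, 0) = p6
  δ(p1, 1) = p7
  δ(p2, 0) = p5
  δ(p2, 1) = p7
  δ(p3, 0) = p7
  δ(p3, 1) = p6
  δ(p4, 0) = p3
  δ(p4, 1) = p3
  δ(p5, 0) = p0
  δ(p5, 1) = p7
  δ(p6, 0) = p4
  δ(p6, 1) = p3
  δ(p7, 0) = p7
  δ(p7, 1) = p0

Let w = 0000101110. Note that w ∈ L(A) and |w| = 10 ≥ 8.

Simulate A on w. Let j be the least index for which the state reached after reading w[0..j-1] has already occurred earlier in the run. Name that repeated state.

p0

Run of A on w = 0 0 0 0 1 0 1 1 1 0:
  step 0: p0  (start)
  step 1: p6  (read 0: p0→p6)
  step 2: p4  (read 0: p6→p4)
  step 3: p3  (read 0: p4→p3)
  step 4: p7  (read 0: p3→p7)
  step 5: p0  (read 1: p7→p0)   ← first repeat (p0 seen earlier)
  step 6: p6  (read 0: p0→p6)
  step 7: p3  (read 1: p6→p3)
  step 8: p6  (read 1: p3→p6)
  step 9: p3  (read 1: p6→p3)
  step 10: p7  (read 0: p3→p7)

The earliest repeat is at step j = 5: A is in p0, which it already visited at step i = 0.
The DFA has 8 states, so the proof of the pumping lemma guarantees a repeated state among the first 8+1 visited; the segment between the two visits is the pumpable y.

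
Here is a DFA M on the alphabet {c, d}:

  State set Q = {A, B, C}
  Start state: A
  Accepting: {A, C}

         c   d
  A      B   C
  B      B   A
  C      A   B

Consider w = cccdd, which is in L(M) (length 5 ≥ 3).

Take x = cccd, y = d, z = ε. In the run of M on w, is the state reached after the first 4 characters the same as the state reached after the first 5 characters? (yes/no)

State sequence: A -c-> B -c-> B -c-> B -d-> A -d-> C

After x (step 4): A. After xy (step 5): C.
They differ (A ≠ C), so y is not a cycle from the state after x; this split is not the one the pumping-lemma construction produces, and pumping y need not keep the string in L(M).

no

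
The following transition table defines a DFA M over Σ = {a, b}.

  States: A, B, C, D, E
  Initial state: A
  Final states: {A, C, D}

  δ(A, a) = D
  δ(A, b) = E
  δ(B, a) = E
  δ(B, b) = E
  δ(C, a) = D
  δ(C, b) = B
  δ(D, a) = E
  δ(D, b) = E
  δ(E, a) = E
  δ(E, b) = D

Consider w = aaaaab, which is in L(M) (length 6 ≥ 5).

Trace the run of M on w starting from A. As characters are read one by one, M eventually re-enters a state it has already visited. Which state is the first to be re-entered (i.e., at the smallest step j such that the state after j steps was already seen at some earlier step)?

E

State sequence: A -a-> D -a-> E -a-> E -a-> E -a-> E -b-> D
First repeat at step 3: E was already visited.

The earliest repeat is at step j = 3: M is in E, which it already visited at step i = 2.
The DFA has 5 states, so the proof of the pumping lemma guarantees a repeated state among the first 5+1 visited; the segment between the two visits is the pumpable y.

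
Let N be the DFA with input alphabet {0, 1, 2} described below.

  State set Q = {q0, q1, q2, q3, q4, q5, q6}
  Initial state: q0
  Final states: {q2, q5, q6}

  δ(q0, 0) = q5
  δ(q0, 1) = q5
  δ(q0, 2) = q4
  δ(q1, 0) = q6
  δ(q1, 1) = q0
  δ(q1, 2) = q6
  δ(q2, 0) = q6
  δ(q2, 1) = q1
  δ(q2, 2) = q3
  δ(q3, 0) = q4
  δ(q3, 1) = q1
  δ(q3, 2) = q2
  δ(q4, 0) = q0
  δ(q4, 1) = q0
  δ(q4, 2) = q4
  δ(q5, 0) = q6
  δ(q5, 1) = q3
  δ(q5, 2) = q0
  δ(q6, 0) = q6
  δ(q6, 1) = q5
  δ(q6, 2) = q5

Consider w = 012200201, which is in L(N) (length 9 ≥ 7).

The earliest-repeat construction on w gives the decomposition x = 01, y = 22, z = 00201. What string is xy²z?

01222200201

xy^2z = 01·22·22·00201 = 01222200201.
Reading y = 22 takes N from q3 back to q3, so after x·y·y the machine is still in q3, and z then leads to the accepting state q5. Hence 01222200201 ∈ L(N).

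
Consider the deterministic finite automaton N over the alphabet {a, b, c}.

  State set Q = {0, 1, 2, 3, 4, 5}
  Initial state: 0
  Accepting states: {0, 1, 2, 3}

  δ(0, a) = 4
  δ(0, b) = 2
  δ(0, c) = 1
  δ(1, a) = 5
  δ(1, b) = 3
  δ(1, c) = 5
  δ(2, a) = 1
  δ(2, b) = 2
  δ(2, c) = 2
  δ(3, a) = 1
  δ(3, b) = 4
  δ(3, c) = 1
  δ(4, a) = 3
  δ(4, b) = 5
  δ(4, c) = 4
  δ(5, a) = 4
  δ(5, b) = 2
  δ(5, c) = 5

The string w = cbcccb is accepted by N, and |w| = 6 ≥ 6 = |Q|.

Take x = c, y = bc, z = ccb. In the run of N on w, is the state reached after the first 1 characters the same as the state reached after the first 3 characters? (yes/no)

yes

Run of N on the first 3 characters of w = c b c:
  step 0: 0  (start)
  step 1: 1  (read c: 0→1)
  step 2: 3  (read b: 1→3)
  step 3: 1  (read c: 3→1)

After x (step 1): 1. After xy (step 3): 1.
They match, so y = bc drives N around a cycle from 1 back to itself; pumping y any number of times keeps N in 1 before reading z, and xyⁱz ∈ L(N) for every i ≥ 0.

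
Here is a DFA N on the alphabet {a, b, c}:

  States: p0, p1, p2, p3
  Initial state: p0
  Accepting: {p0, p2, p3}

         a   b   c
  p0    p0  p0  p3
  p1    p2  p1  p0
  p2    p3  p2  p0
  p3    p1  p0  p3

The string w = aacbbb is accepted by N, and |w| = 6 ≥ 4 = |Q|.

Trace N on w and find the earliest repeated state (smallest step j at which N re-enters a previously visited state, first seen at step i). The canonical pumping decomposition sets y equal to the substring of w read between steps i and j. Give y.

State sequence: p0 -a-> p0 -a-> p0 -c-> p3 -b-> p0 -b-> p0 -b-> p0
First repeat at step 1: p0 was already visited.

So i = 0, j = 1, giving x = w[0:0] = ε, y = w[0:1] = a, z = w[1:6] = acbbb.
Check: |xy| = 1 ≤ 4 and |y| = 1 ≥ 1. Reading y takes N from p0 back to p0, so every xyⁱz is accepted.
Since N has 4 states, any run of length ≥ 4 visits 4+1 states, so by pigeonhole some state repeats within the first 4 steps — that repeat gives the pumpable loop.

a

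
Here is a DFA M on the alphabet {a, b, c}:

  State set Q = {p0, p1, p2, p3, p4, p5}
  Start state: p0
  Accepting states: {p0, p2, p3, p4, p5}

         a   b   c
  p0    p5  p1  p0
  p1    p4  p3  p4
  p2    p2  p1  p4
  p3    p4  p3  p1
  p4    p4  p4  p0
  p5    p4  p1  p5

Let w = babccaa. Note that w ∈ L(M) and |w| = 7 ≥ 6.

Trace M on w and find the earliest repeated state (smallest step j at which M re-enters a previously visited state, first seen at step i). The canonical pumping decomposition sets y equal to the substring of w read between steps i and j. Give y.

b

Run of M on w = b a b c c a a:
  step 0: p0  (start)
  step 1: p1  (read b: p0→p1)
  step 2: p4  (read a: p1→p4)
  step 3: p4  (read b: p4→p4)   ← first repeat (p4 seen earlier)
  step 4: p0  (read c: p4→p0)
  step 5: p0  (read c: p0→p0)
  step 6: p5  (read a: p0→p5)
  step 7: p4  (read a: p5→p4)

So i = 2, j = 3, giving x = w[0:2] = ba, y = w[2:3] = b, z = w[3:7] = ccaa.
Check: |xy| = 3 ≤ 6 and |y| = 1 ≥ 1. Reading y takes M from p4 back to p4, so every xyⁱz is accepted.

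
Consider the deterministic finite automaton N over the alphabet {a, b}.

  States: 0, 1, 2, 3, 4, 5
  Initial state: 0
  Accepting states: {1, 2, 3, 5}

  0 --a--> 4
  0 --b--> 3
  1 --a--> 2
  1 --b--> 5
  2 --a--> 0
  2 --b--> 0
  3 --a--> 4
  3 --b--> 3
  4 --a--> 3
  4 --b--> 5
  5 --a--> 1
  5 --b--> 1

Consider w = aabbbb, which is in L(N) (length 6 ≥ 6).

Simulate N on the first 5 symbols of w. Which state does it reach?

3

Run of N on the first 5 characters of w = a a b b b:
  step 0: 0  (start)
  step 1: 4  (read a: 0→4)
  step 2: 3  (read a: 4→3)
  step 3: 3  (read b: 3→3)
  step 4: 3  (read b: 3→3)
  step 5: 3  (read b: 3→3)

After reading 5 characters, N is in state 3.
(This kind of state-tracing is the core of the pumping-lemma construction: with 6 states, pigeonhole forces a repeat within the first 6 steps.)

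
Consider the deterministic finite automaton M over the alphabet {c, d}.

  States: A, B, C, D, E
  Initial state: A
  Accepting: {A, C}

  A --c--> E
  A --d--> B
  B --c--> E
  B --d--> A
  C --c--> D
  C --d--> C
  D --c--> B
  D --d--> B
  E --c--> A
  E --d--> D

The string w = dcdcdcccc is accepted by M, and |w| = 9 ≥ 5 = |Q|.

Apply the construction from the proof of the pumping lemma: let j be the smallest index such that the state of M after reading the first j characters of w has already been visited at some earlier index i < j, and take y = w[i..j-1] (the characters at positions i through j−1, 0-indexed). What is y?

State sequence: A -d-> B -c-> E -d-> D -c-> B -d-> A -c-> E -c-> A -c-> E -c-> A
First repeat at step 4: B was already visited.

So i = 1, j = 4, giving x = w[0:1] = d, y = w[1:4] = cdc, z = w[4:9] = dcccc.
Check: |xy| = 4 ≤ 5 and |y| = 3 ≥ 1. Reading y takes M from B back to B, so every xyⁱz is accepted.

cdc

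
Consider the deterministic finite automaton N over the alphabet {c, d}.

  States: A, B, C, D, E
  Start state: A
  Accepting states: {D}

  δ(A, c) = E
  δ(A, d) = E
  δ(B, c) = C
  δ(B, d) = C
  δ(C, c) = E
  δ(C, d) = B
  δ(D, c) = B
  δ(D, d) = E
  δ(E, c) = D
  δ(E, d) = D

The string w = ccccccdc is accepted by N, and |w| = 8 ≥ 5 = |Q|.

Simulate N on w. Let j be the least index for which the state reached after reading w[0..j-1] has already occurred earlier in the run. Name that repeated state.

E

Run of N on w = c c c c c c d c:
  step 0: A  (start)
  step 1: E  (read c: A→E)
  step 2: D  (read c: E→D)
  step 3: B  (read c: D→B)
  step 4: C  (read c: B→C)
  step 5: E  (read c: C→E)   ← first repeat (E seen earlier)
  step 6: D  (read c: E→D)
  step 7: E  (read d: D→E)
  step 8: D  (read c: E→D)

The earliest repeat is at step j = 5: N is in E, which it already visited at step i = 1.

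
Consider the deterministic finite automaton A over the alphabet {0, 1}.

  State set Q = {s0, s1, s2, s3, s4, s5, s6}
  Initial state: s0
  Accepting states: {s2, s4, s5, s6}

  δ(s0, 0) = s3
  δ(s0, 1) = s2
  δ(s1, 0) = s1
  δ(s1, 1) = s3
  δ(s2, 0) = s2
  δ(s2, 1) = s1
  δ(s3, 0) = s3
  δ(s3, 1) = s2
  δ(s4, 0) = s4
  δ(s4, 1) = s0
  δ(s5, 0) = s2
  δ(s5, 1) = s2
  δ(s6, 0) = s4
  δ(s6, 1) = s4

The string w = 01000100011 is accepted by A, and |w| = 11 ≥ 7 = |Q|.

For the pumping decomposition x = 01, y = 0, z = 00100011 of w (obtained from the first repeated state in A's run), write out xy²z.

010000100011

xy^2z = 01·0·0·00100011 = 010000100011.
Reading y = 0 takes A from s2 back to s2, so after x·y·y the machine is still in s2, and z then leads to the accepting state s2. Hence 010000100011 ∈ L(A).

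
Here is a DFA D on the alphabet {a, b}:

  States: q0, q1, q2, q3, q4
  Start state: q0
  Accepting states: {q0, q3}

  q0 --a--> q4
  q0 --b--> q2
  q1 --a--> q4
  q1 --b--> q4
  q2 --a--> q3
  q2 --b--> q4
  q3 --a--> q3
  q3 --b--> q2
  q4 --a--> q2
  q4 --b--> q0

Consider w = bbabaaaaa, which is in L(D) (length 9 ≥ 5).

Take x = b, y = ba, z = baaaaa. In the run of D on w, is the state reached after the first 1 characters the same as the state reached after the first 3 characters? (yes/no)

State sequence: q0 -b-> q2 -b-> q4 -a-> q2

After x (step 1): q2. After xy (step 3): q2.
They match, so y = ba drives D around a cycle from q2 back to itself; pumping y any number of times keeps D in q2 before reading z, and xyⁱz ∈ L(D) for every i ≥ 0.

yes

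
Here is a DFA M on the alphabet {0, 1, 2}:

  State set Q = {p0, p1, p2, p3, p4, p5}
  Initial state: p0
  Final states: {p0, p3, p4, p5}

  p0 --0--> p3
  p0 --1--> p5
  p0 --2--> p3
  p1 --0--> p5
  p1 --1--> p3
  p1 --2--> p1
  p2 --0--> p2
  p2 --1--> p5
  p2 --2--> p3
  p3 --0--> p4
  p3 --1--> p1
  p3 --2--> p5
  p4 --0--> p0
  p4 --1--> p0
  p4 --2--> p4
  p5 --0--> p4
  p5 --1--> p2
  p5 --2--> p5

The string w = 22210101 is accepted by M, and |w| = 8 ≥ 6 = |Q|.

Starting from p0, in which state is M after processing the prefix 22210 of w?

p2

State sequence: p0 -2-> p3 -2-> p5 -2-> p5 -1-> p2 -0-> p2

After reading 5 characters, M is in state p2.
(This kind of state-tracing is the core of the pumping-lemma construction: with 6 states, pigeonhole forces a repeat within the first 6 steps.)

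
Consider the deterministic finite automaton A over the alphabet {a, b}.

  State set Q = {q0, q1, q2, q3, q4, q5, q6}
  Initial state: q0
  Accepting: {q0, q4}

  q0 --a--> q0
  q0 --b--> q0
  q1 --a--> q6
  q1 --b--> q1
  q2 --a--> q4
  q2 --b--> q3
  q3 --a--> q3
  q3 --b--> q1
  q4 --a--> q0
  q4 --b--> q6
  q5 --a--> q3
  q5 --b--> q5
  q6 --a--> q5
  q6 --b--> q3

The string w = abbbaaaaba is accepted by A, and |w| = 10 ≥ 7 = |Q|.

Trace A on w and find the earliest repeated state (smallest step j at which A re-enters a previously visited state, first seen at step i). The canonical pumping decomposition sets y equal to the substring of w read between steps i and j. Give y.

Run of A on w = a b b b a a a a b a:
  step 0: q0  (start)
  step 1: q0  (read a: q0→q0)   ← first repeat (q0 seen earlier)
  step 2: q0  (read b: q0→q0)
  step 3: q0  (read b: q0→q0)
  step 4: q0  (read b: q0→q0)
  step 5: q0  (read a: q0→q0)
  step 6: q0  (read a: q0→q0)
  step 7: q0  (read a: q0→q0)
  step 8: q0  (read a: q0→q0)
  step 9: q0  (read b: q0→q0)
  step 10: q0  (read a: q0→q0)

So i = 0, j = 1, giving x = w[0:0] = ε, y = w[0:1] = a, z = w[1:10] = bbbaaaaba.
Check: |xy| = 1 ≤ 7 and |y| = 1 ≥ 1. Reading y takes A from q0 back to q0, so every xyⁱz is accepted.
The DFA has 7 states, so the proof of the pumping lemma guarantees a repeated state among the first 7+1 visited; the segment between the two visits is the pumpable y.

a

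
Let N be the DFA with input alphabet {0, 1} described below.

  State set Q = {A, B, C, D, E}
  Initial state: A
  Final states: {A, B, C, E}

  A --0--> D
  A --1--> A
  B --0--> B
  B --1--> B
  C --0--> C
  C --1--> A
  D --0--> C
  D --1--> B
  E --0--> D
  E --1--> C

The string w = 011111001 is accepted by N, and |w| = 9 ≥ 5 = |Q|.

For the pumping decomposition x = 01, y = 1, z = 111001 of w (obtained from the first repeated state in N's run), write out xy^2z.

xy^2z = 01·1·1·111001 = 0111111001.
Reading y = 1 takes N from B back to B, so after x·y·y the machine is still in B, and z then leads to the accepting state B. Hence 0111111001 ∈ L(N).

0111111001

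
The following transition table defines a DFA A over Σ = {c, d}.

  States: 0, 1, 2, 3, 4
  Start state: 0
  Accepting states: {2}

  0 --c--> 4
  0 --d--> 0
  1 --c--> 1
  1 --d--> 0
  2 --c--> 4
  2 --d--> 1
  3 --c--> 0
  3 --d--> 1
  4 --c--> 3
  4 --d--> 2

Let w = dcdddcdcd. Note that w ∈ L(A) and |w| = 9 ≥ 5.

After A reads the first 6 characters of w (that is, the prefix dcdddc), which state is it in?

State sequence: 0 -d-> 0 -c-> 4 -d-> 2 -d-> 1 -d-> 0 -c-> 4

After reading 6 characters, A is in state 4.

4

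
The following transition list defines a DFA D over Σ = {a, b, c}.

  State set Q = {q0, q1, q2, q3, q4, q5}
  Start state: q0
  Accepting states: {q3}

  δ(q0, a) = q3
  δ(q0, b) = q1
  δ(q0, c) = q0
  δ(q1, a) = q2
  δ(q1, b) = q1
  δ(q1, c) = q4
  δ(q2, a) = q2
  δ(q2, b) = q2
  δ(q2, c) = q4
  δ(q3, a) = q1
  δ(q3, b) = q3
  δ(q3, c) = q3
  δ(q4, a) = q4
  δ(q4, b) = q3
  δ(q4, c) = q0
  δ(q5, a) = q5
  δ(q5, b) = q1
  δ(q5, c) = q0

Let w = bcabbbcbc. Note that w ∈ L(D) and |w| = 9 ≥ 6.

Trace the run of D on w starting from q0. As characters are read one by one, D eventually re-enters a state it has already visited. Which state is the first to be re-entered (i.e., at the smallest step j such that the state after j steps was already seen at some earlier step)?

Run of D on w = b c a b b b c b c:
  step 0: q0  (start)
  step 1: q1  (read b: q0→q1)
  step 2: q4  (read c: q1→q4)
  step 3: q4  (read a: q4→q4)   ← first repeat (q4 seen earlier)
  step 4: q3  (read b: q4→q3)
  step 5: q3  (read b: q3→q3)
  step 6: q3  (read b: q3→q3)
  step 7: q3  (read c: q3→q3)
  step 8: q3  (read b: q3→q3)
  step 9: q3  (read c: q3→q3)

The earliest repeat is at step j = 3: D is in q4, which it already visited at step i = 2.
The DFA has 6 states, so the proof of the pumping lemma guarantees a repeated state among the first 6+1 visited; the segment between the two visits is the pumpable y.

q4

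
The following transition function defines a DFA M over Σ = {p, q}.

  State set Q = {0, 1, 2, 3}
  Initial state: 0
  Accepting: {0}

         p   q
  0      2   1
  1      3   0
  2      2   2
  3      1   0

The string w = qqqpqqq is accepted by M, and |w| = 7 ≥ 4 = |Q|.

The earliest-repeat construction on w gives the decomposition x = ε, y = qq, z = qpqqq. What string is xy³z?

xy^3z = ε·qq·qq·qq·qpqqq = qqqqqqqpqqq.
Reading y = qq takes M from 0 back to 0, so after x·y·y·y the machine is still in 0, and z then leads to the accepting state 0. Hence qqqqqqqpqqq ∈ L(M).

qqqqqqqpqqq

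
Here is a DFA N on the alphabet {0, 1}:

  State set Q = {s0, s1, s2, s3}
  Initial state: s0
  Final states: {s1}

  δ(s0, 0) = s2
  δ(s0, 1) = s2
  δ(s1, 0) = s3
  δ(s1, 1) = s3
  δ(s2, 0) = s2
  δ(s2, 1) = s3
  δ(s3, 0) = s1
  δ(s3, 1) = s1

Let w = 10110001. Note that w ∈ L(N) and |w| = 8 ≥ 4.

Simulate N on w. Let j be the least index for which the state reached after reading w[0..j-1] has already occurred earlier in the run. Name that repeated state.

Run of N on w = 1 0 1 1 0 0 0 1:
  step 0: s0  (start)
  step 1: s2  (read 1: s0→s2)
  step 2: s2  (read 0: s2→s2)   ← first repeat (s2 seen earlier)
  step 3: s3  (read 1: s2→s3)
  step 4: s1  (read 1: s3→s1)
  step 5: s3  (read 0: s1→s3)
  step 6: s1  (read 0: s3→s1)
  step 7: s3  (read 0: s1→s3)
  step 8: s1  (read 1: s3→s1)

The earliest repeat is at step j = 2: N is in s2, which it already visited at step i = 1.

s2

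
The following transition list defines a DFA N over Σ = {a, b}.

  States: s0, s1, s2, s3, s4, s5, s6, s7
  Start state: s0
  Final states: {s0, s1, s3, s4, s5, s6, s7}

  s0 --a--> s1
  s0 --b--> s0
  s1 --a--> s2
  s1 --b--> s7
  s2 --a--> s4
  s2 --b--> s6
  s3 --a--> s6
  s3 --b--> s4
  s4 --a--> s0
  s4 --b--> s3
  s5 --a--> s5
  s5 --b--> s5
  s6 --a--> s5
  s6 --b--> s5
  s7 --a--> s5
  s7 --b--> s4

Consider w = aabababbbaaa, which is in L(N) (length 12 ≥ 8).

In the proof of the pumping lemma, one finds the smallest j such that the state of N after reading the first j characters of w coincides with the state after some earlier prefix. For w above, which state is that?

s5

Run of N on w = a a b a b a b b b a a a:
  step 0: s0  (start)
  step 1: s1  (read a: s0→s1)
  step 2: s2  (read a: s1→s2)
  step 3: s6  (read b: s2→s6)
  step 4: s5  (read a: s6→s5)
  step 5: s5  (read b: s5→s5)   ← first repeat (s5 seen earlier)
  step 6: s5  (read a: s5→s5)
  step 7: s5  (read b: s5→s5)
  step 8: s5  (read b: s5→s5)
  step 9: s5  (read b: s5→s5)
  step 10: s5  (read a: s5→s5)
  step 11: s5  (read a: s5→s5)
  step 12: s5  (read a: s5→s5)

The earliest repeat is at step j = 5: N is in s5, which it already visited at step i = 4.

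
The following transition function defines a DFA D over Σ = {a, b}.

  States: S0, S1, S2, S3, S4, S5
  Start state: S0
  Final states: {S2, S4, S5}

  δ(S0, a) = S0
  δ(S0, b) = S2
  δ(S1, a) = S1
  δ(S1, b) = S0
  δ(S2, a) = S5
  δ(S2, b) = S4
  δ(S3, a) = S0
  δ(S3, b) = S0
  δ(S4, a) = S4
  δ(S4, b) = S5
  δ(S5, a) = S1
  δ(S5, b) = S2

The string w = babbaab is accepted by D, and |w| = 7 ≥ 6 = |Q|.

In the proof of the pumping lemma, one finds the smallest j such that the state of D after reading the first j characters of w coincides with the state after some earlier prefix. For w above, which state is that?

S2

State sequence: S0 -b-> S2 -a-> S5 -b-> S2 -b-> S4 -a-> S4 -a-> S4 -b-> S5
First repeat at step 3: S2 was already visited.

The earliest repeat is at step j = 3: D is in S2, which it already visited at step i = 1.
The DFA has 6 states, so the proof of the pumping lemma guarantees a repeated state among the first 6+1 visited; the segment between the two visits is the pumpable y.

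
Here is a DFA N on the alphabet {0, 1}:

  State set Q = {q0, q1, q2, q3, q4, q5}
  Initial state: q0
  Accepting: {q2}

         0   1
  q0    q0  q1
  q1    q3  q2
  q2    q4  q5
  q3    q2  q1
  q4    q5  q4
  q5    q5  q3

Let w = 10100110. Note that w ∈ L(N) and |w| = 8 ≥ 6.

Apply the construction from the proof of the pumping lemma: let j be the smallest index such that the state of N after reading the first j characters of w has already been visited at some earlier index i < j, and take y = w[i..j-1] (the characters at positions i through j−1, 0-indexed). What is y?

01

Run of N on w = 1 0 1 0 0 1 1 0:
  step 0: q0  (start)
  step 1: q1  (read 1: q0→q1)
  step 2: q3  (read 0: q1→q3)
  step 3: q1  (read 1: q3→q1)   ← first repeat (q1 seen earlier)
  step 4: q3  (read 0: q1→q3)
  step 5: q2  (read 0: q3→q2)
  step 6: q5  (read 1: q2→q5)
  step 7: q3  (read 1: q5→q3)
  step 8: q2  (read 0: q3→q2)

So i = 1, j = 3, giving x = w[0:1] = 1, y = w[1:3] = 01, z = w[3:8] = 00110.
Check: |xy| = 3 ≤ 6 and |y| = 2 ≥ 1. Reading y takes N from q1 back to q1, so every xyⁱz is accepted.
The DFA has 6 states, so the proof of the pumping lemma guarantees a repeated state among the first 6+1 visited; the segment between the two visits is the pumpable y.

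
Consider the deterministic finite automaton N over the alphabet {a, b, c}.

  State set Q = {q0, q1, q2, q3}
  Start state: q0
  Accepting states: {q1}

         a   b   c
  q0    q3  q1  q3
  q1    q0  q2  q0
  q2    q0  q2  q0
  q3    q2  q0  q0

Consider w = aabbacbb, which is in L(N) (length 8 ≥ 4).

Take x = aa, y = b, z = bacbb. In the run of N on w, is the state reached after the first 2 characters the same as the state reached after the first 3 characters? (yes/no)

yes

Run of N on the first 3 characters of w = a a b:
  step 0: q0  (start)
  step 1: q3  (read a: q0→q3)
  step 2: q2  (read a: q3→q2)
  step 3: q2  (read b: q2→q2)

After x (step 2): q2. After xy (step 3): q2.
They match, so y = b drives N around a cycle from q2 back to itself; pumping y any number of times keeps N in q2 before reading z, and xyⁱz ∈ L(N) for every i ≥ 0.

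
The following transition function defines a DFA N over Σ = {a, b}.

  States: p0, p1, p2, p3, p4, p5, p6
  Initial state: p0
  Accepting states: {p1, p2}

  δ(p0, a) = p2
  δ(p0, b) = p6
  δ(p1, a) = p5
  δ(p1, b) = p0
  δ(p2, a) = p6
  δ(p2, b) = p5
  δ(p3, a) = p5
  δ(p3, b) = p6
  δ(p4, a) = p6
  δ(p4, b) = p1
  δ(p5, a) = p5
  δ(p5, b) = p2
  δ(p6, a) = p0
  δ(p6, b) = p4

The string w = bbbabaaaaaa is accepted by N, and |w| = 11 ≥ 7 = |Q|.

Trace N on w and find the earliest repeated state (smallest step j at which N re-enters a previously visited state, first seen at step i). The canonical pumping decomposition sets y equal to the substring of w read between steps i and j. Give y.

bbaba

Run of N on w = b b b a b a a a a a a:
  step 0: p0  (start)
  step 1: p6  (read b: p0→p6)
  step 2: p4  (read b: p6→p4)
  step 3: p1  (read b: p4→p1)
  step 4: p5  (read a: p1→p5)
  step 5: p2  (read b: p5→p2)
  step 6: p6  (read a: p2→p6)   ← first repeat (p6 seen earlier)
  step 7: p0  (read a: p6→p0)
  step 8: p2  (read a: p0→p2)
  step 9: p6  (read a: p2→p6)
  step 10: p0  (read a: p6→p0)
  step 11: p2  (read a: p0→p2)

So i = 1, j = 6, giving x = w[0:1] = b, y = w[1:6] = bbaba, z = w[6:11] = aaaaa.
Check: |xy| = 6 ≤ 7 and |y| = 5 ≥ 1. Reading y takes N from p6 back to p6, so every xyⁱz is accepted.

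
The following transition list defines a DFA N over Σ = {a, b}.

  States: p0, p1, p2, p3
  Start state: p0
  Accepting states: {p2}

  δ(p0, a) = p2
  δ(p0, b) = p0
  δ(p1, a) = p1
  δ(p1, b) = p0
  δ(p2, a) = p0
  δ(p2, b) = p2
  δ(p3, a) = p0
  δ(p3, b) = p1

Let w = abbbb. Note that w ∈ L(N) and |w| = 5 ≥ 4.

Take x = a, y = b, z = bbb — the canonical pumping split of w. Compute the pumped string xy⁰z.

abbb

xy⁰z = xz = a·bbb = abbb.
Reading y = b takes N from p2 back to p2, so after x the machine is still in p2, and z then leads to the accepting state p2. Hence abbb ∈ L(N).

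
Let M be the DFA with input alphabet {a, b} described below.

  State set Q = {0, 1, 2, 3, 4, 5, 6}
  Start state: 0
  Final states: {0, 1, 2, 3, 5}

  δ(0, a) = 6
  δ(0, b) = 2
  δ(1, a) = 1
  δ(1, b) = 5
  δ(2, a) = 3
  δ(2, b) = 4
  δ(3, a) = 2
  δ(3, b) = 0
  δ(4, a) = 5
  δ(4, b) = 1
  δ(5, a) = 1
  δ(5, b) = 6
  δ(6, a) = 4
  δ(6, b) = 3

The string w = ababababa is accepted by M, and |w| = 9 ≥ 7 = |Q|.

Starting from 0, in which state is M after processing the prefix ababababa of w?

1

State sequence: 0 -a-> 6 -b-> 3 -a-> 2 -b-> 4 -a-> 5 -b-> 6 -a-> 4 -b-> 1 -a-> 1

After reading 9 characters, M is in state 1.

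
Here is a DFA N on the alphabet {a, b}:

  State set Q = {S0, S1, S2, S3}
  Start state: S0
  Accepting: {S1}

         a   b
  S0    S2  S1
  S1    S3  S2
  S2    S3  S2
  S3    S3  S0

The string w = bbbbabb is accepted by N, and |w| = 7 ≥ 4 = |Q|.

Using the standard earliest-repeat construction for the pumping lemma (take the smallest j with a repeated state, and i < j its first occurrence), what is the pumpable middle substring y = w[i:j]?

b

State sequence: S0 -b-> S1 -b-> S2 -b-> S2 -b-> S2 -a-> S3 -b-> S0 -b-> S1
First repeat at step 3: S2 was already visited.

So i = 2, j = 3, giving x = w[0:2] = bb, y = w[2:3] = b, z = w[3:7] = babb.
Check: |xy| = 3 ≤ 4 and |y| = 1 ≥ 1. Reading y takes N from S2 back to S2, so every xyⁱz is accepted.
Pumping length from the standard proof: p = 4 (the number of states). The repeated state found above gives |xy| = j ≤ 4 and |y| = j − i ≥ 1.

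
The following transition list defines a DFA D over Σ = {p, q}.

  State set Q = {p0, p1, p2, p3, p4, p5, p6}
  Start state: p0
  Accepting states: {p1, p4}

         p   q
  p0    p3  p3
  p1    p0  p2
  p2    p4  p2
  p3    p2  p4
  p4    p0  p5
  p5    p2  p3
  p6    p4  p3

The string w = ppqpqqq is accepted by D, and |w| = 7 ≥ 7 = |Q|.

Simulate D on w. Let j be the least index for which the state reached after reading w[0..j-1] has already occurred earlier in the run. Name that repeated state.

p2

State sequence: p0 -p-> p3 -p-> p2 -q-> p2 -p-> p4 -q-> p5 -q-> p3 -q-> p4
First repeat at step 3: p2 was already visited.

The earliest repeat is at step j = 3: D is in p2, which it already visited at step i = 2.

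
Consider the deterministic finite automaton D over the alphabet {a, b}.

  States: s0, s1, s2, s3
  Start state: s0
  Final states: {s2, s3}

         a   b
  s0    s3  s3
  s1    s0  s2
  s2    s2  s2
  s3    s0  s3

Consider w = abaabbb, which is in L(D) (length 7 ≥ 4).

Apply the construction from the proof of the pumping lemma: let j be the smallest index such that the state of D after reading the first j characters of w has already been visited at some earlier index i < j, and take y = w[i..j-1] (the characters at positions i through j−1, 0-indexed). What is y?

State sequence: s0 -a-> s3 -b-> s3 -a-> s0 -a-> s3 -b-> s3 -b-> s3 -b-> s3
First repeat at step 2: s3 was already visited.

So i = 1, j = 2, giving x = w[0:1] = a, y = w[1:2] = b, z = w[2:7] = aabbb.
Check: |xy| = 2 ≤ 4 and |y| = 1 ≥ 1. Reading y takes D from s3 back to s3, so every xyⁱz is accepted.

b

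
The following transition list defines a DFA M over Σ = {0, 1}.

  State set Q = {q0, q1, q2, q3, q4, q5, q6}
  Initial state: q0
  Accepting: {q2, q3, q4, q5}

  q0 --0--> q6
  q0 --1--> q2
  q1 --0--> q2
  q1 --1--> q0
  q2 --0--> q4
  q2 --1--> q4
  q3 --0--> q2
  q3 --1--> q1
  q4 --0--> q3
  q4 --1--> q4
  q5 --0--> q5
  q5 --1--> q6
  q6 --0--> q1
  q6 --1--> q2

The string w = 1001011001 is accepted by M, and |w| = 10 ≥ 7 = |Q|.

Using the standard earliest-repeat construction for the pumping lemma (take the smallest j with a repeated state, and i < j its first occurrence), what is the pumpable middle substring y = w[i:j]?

0010

Run of M on w = 1 0 0 1 0 1 1 0 0 1:
  step 0: q0  (start)
  step 1: q2  (read 1: q0→q2)
  step 2: q4  (read 0: q2→q4)
  step 3: q3  (read 0: q4→q3)
  step 4: q1  (read 1: q3→q1)
  step 5: q2  (read 0: q1→q2)   ← first repeat (q2 seen earlier)
  step 6: q4  (read 1: q2→q4)
  step 7: q4  (read 1: q4→q4)
  step 8: q3  (read 0: q4→q3)
  step 9: q2  (read 0: q3→q2)
  step 10: q4  (read 1: q2→q4)

So i = 1, j = 5, giving x = w[0:1] = 1, y = w[1:5] = 0010, z = w[5:10] = 11001.
Check: |xy| = 5 ≤ 7 and |y| = 4 ≥ 1. Reading y takes M from q2 back to q2, so every xyⁱz is accepted.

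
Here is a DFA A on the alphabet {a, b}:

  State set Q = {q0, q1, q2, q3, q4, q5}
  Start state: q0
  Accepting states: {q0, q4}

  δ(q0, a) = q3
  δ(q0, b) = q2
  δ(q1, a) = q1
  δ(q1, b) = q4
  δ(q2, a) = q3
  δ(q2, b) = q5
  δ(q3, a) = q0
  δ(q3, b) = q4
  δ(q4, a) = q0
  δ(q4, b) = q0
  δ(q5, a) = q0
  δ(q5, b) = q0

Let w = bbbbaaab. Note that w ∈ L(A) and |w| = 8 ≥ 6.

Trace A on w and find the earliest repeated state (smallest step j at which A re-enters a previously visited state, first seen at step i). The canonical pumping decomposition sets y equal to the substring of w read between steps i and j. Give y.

State sequence: q0 -b-> q2 -b-> q5 -b-> q0 -b-> q2 -a-> q3 -a-> q0 -a-> q3 -b-> q4
First repeat at step 3: q0 was already visited.

So i = 0, j = 3, giving x = w[0:0] = ε, y = w[0:3] = bbb, z = w[3:8] = baaab.
Check: |xy| = 3 ≤ 6 and |y| = 3 ≥ 1. Reading y takes A from q0 back to q0, so every xyⁱz is accepted.
Since A has 6 states, any run of length ≥ 6 visits 6+1 states, so by pigeonhole some state repeats within the first 6 steps — that repeat gives the pumpable loop.

bbb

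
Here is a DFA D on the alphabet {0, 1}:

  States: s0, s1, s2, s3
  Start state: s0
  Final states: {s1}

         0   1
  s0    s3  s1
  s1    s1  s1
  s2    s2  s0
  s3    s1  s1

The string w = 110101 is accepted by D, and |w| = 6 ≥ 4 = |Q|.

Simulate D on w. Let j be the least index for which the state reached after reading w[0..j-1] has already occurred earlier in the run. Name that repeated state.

s1

Run of D on w = 1 1 0 1 0 1:
  step 0: s0  (start)
  step 1: s1  (read 1: s0→s1)
  step 2: s1  (read 1: s1→s1)   ← first repeat (s1 seen earlier)
  step 3: s1  (read 0: s1→s1)
  step 4: s1  (read 1: s1→s1)
  step 5: s1  (read 0: s1→s1)
  step 6: s1  (read 1: s1→s1)

The earliest repeat is at step j = 2: D is in s1, which it already visited at step i = 1.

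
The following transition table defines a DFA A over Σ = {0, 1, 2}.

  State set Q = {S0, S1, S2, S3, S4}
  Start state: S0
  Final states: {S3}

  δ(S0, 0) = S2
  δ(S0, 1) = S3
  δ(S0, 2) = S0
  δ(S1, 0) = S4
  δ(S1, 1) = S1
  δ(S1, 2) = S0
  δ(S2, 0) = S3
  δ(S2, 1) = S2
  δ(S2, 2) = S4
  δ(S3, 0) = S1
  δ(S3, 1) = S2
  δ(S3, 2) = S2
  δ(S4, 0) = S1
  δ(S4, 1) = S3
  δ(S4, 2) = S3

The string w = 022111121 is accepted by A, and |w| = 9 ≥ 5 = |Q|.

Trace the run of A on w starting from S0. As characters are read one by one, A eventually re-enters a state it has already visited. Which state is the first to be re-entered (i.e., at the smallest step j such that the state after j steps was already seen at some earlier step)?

State sequence: S0 -0-> S2 -2-> S4 -2-> S3 -1-> S2 -1-> S2 -1-> S2 -1-> S2 -2-> S4 -1-> S3
First repeat at step 4: S2 was already visited.

The earliest repeat is at step j = 4: A is in S2, which it already visited at step i = 1.
The DFA has 5 states, so the proof of the pumping lemma guarantees a repeated state among the first 5+1 visited; the segment between the two visits is the pumpable y.

S2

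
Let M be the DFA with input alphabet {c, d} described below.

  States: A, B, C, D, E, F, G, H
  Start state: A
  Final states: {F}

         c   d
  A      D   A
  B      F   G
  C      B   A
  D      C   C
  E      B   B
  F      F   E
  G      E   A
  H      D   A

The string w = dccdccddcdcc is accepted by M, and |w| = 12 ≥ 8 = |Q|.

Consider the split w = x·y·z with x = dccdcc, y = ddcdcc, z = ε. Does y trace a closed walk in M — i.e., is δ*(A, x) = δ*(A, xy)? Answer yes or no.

State sequence: A -d-> A -c-> D -c-> C -d-> A -c-> D -c-> C -d-> A -d-> A -c-> D -d-> C -c-> B -c-> F

After x (step 6): C. After xy (step 12): F.
They differ (C ≠ F), so y is not a cycle from the state after x; this split is not the one the pumping-lemma construction produces, and pumping y need not keep the string in L(M).

no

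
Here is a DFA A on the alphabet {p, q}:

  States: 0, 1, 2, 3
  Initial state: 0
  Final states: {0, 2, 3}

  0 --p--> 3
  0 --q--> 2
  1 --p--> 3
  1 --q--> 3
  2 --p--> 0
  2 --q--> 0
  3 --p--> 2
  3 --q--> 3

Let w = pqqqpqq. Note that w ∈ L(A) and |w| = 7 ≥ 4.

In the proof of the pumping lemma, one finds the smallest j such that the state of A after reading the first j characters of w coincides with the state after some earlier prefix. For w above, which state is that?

3

Run of A on w = p q q q p q q:
  step 0: 0  (start)
  step 1: 3  (read p: 0→3)
  step 2: 3  (read q: 3→3)   ← first repeat (3 seen earlier)
  step 3: 3  (read q: 3→3)
  step 4: 3  (read q: 3→3)
  step 5: 2  (read p: 3→2)
  step 6: 0  (read q: 2→0)
  step 7: 2  (read q: 0→2)

The earliest repeat is at step j = 2: A is in 3, which it already visited at step i = 1.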